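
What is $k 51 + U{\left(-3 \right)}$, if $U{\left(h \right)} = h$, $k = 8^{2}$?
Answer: $3261$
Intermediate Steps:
$k = 64$
$k 51 + U{\left(-3 \right)} = 64 \cdot 51 - 3 = 3264 - 3 = 3261$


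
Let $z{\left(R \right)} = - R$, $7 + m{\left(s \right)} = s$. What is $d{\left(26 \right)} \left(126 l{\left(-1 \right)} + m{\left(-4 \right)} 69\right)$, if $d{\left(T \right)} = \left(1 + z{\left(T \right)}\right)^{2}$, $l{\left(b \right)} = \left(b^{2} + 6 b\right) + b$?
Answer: $-946875$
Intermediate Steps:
$m{\left(s \right)} = -7 + s$
$l{\left(b \right)} = b^{2} + 7 b$
$d{\left(T \right)} = \left(1 - T\right)^{2}$
$d{\left(26 \right)} \left(126 l{\left(-1 \right)} + m{\left(-4 \right)} 69\right) = \left(-1 + 26\right)^{2} \left(126 \left(- (7 - 1)\right) + \left(-7 - 4\right) 69\right) = 25^{2} \left(126 \left(\left(-1\right) 6\right) - 759\right) = 625 \left(126 \left(-6\right) - 759\right) = 625 \left(-756 - 759\right) = 625 \left(-1515\right) = -946875$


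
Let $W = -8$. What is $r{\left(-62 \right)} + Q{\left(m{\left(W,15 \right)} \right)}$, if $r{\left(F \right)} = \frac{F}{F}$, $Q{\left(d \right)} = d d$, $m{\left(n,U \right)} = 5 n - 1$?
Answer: $1682$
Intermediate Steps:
$m{\left(n,U \right)} = -1 + 5 n$
$Q{\left(d \right)} = d^{2}$
$r{\left(F \right)} = 1$
$r{\left(-62 \right)} + Q{\left(m{\left(W,15 \right)} \right)} = 1 + \left(-1 + 5 \left(-8\right)\right)^{2} = 1 + \left(-1 - 40\right)^{2} = 1 + \left(-41\right)^{2} = 1 + 1681 = 1682$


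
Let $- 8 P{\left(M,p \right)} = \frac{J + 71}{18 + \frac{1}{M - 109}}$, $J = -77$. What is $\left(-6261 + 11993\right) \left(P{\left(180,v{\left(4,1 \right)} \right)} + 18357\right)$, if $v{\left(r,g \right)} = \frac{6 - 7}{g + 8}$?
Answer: $\frac{134579657625}{1279} \approx 1.0522 \cdot 10^{8}$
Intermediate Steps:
$v{\left(r,g \right)} = - \frac{1}{8 + g}$
$P{\left(M,p \right)} = \frac{3}{4 \left(18 + \frac{1}{-109 + M}\right)}$ ($P{\left(M,p \right)} = - \frac{\left(-77 + 71\right) \frac{1}{18 + \frac{1}{M - 109}}}{8} = - \frac{\left(-6\right) \frac{1}{18 + \frac{1}{-109 + M}}}{8} = \frac{3}{4 \left(18 + \frac{1}{-109 + M}\right)}$)
$\left(-6261 + 11993\right) \left(P{\left(180,v{\left(4,1 \right)} \right)} + 18357\right) = \left(-6261 + 11993\right) \left(\frac{3 \left(-109 + 180\right)}{4 \left(-1961 + 18 \cdot 180\right)} + 18357\right) = 5732 \left(\frac{3}{4} \frac{1}{-1961 + 3240} \cdot 71 + 18357\right) = 5732 \left(\frac{3}{4} \cdot \frac{1}{1279} \cdot 71 + 18357\right) = 5732 \left(\frac{213}{5116} + 18357\right) = 5732 \cdot \frac{93914625}{5116} = \frac{134579657625}{1279}$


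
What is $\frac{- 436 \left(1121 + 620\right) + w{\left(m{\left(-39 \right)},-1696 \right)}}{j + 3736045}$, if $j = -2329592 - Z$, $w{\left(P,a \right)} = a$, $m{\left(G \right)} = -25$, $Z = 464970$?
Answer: $- \frac{760772}{941483} \approx -0.80806$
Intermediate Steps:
$j = -2794562$ ($j = -2329592 - 464970 = -2794562$)
$\frac{- 436 \left(1121 + 620\right) + w{\left(m{\left(-39 \right)},-1696 \right)}}{j + 3736045} = \frac{- 436 \left(1121 + 620\right) - 1696}{-2794562 + 3736045} = \frac{\left(-436\right) 1741 - 1696}{941483} = \left(-759076 - 1696\right) \frac{1}{941483} = \left(-760772\right) \frac{1}{941483} = - \frac{760772}{941483}$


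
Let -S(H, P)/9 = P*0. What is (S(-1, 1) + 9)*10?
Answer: 90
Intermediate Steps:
S(H, P) = 0 (S(H, P) = -9*P*0 = -9*0 = 0)
(S(-1, 1) + 9)*10 = (0 + 9)*10 = 9*10 = 90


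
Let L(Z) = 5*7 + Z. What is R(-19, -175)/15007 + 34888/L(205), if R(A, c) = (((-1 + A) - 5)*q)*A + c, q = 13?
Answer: 65625527/450210 ≈ 145.77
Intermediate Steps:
L(Z) = 35 + Z
R(A, c) = c + A*(-78 + 13*A) (R(A, c) = (((-1 + A) - 5)*13)*A + c = ((-6 + A)*13)*A + c = (-78 + 13*A)*A + c = A*(-78 + 13*A) + c = c + A*(-78 + 13*A))
R(-19, -175)/15007 + 34888/L(205) = (-175 - 78*(-19) + 13*(-19)²)/15007 + 34888/(35 + 205) = (-175 + 1482 + 13*361)*(1/15007) + 34888/240 = (-175 + 1482 + 4693)*(1/15007) + 34888*(1/240) = 6000*(1/15007) + 4361/30 = 6000/15007 + 4361/30 = 65625527/450210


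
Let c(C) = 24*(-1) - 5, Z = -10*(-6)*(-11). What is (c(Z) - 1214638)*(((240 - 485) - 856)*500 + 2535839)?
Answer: -2411525767113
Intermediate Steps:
Z = -660 (Z = 60*(-11) = -660)
c(C) = -29 (c(C) = -24 - 5 = -29)
(c(Z) - 1214638)*(((240 - 485) - 856)*500 + 2535839) = (-29 - 1214638)*(((240 - 485) - 856)*500 + 2535839) = -1214667*((-245 - 856)*500 + 2535839) = -1214667*(-1101*500 + 2535839) = -1214667*(-550500 + 2535839) = -1214667*1985339 = -2411525767113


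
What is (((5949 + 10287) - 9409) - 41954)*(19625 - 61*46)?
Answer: -590801013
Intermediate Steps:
(((5949 + 10287) - 9409) - 41954)*(19625 - 61*46) = ((16236 - 9409) - 41954)*(19625 - 2806) = (6827 - 41954)*16819 = -35127*16819 = -590801013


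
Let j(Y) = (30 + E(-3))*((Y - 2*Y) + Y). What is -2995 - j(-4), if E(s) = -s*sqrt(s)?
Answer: -2995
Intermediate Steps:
E(s) = -s**(3/2)
j(Y) = 0 (j(Y) = (30 - (-3)**(3/2))*((Y - 2*Y) + Y) = (30 - (-3)*I*sqrt(3))*(-Y + Y) = (30 + 3*I*sqrt(3))*0 = 0)
-2995 - j(-4) = -2995 - 1*0 = -2995 + 0 = -2995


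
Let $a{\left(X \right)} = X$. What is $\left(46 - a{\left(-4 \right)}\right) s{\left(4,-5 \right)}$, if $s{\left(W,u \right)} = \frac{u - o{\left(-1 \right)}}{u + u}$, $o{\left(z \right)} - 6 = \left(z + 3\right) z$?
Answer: $45$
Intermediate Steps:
$o{\left(z \right)} = 6 + z \left(3 + z\right)$ ($o{\left(z \right)} = 6 + \left(z + 3\right) z = 6 + \left(3 + z\right) z = 6 + z \left(3 + z\right)$)
$s{\left(W,u \right)} = \frac{-4 + u}{2 u}$ ($s{\left(W,u \right)} = \frac{u - \left(6 + \left(-1\right)^{2} + 3 \left(-1\right)\right)}{u + u} = \frac{u - \left(6 + 1 - 3\right)}{2 u} = \left(u - 4\right) \frac{1}{2 u} = \left(-4 + u\right) \frac{1}{2 u} = \frac{-4 + u}{2 u}$)
$\left(46 - a{\left(-4 \right)}\right) s{\left(4,-5 \right)} = \left(46 - -4\right) \frac{-4 - 5}{2 \left(-5\right)} = \left(46 + 4\right) \frac{1}{2} \left(- \frac{1}{5}\right) \left(-9\right) = 50 \cdot \frac{9}{10} = 45$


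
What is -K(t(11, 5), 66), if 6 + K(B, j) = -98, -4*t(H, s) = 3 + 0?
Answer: 104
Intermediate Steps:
t(H, s) = -3/4 (t(H, s) = -(3 + 0)/4 = -1/4*3 = -3/4)
K(B, j) = -104 (K(B, j) = -6 - 98 = -104)
-K(t(11, 5), 66) = -1*(-104) = 104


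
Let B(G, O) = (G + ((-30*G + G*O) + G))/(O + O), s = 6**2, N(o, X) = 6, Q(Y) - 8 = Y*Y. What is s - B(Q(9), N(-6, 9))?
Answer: 1195/6 ≈ 199.17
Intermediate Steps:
Q(Y) = 8 + Y**2 (Q(Y) = 8 + Y*Y = 8 + Y**2)
s = 36
B(G, O) = (-28*G + G*O)/(2*O) (B(G, O) = (G + (-29*G + G*O))/((2*O)) = (-28*G + G*O)*(1/(2*O)) = (-28*G + G*O)/(2*O))
s - B(Q(9), N(-6, 9)) = 36 - (8 + 9**2)*(-28 + 6)/(2*6) = 36 - (8 + 81)*(-22)/(2*6) = 36 - 89*(-22)/(2*6) = 36 - 1*(-979/6) = 36 + 979/6 = 1195/6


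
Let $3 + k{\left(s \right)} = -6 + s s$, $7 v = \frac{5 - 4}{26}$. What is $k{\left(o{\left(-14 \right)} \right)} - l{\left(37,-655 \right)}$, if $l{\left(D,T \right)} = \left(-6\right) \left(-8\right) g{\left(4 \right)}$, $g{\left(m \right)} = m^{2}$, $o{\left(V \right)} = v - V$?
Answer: $- \frac{19239947}{33124} \approx -580.85$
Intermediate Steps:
$v = \frac{1}{182}$ ($v = \frac{\left(5 - 4\right) \frac{1}{26}}{7} = \frac{1 \cdot \frac{1}{26}}{7} = \frac{1}{7} \cdot \frac{1}{26} = \frac{1}{182} \approx 0.0054945$)
$o{\left(V \right)} = \frac{1}{182} - V$
$k{\left(s \right)} = -9 + s^{2}$ ($k{\left(s \right)} = -3 + \left(-6 + s s\right) = -3 + \left(-6 + s^{2}\right) = -9 + s^{2}$)
$l{\left(D,T \right)} = 768$ ($l{\left(D,T \right)} = \left(-6\right) \left(-8\right) 4^{2} = 48 \cdot 16 = 768$)
$k{\left(o{\left(-14 \right)} \right)} - l{\left(37,-655 \right)} = \left(-9 + \left(\frac{1}{182} - -14\right)^{2}\right) - 768 = \left(-9 + \left(\frac{1}{182} + 14\right)^{2}\right) - 768 = \left(-9 + \left(\frac{2549}{182}\right)^{2}\right) - 768 = \left(-9 + \frac{6497401}{33124}\right) - 768 = \frac{6199285}{33124} - 768 = - \frac{19239947}{33124}$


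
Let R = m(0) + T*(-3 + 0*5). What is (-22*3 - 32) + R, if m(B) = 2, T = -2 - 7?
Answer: -69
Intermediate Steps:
T = -9
R = 29 (R = 2 - 9*(-3 + 0*5) = 2 - 9*(-3 + 0) = 2 - 9*(-3) = 2 + 27 = 29)
(-22*3 - 32) + R = (-22*3 - 32) + 29 = (-66 - 32) + 29 = -98 + 29 = -69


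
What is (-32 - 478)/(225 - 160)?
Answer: -102/13 ≈ -7.8462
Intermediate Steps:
(-32 - 478)/(225 - 160) = -510/65 = -510*1/65 = -102/13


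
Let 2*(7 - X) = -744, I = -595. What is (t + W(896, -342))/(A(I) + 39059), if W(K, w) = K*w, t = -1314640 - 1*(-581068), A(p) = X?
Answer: -8254/313 ≈ -26.371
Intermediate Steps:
X = 379 (X = 7 - 1/2*(-744) = 7 + 372 = 379)
A(p) = 379
t = -733572 (t = -1314640 + 581068 = -733572)
(t + W(896, -342))/(A(I) + 39059) = (-733572 + 896*(-342))/(379 + 39059) = (-733572 - 306432)/39438 = -1040004*1/39438 = -8254/313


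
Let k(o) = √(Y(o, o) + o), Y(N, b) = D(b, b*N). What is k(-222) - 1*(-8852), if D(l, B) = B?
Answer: 8852 + √49062 ≈ 9073.5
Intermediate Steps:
Y(N, b) = N*b (Y(N, b) = b*N = N*b)
k(o) = √(o + o²) (k(o) = √(o*o + o) = √(o² + o) = √(o + o²))
k(-222) - 1*(-8852) = √(-222*(1 - 222)) - 1*(-8852) = √(-222*(-221)) + 8852 = √49062 + 8852 = 8852 + √49062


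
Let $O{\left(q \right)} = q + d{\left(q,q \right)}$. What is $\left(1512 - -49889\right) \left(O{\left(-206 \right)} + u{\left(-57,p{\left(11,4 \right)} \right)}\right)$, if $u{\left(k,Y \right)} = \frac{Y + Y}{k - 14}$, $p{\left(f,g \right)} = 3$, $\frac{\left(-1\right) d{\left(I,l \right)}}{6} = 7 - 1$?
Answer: $- \frac{883480388}{71} \approx -1.2443 \cdot 10^{7}$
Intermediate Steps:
$d{\left(I,l \right)} = -36$ ($d{\left(I,l \right)} = - 6 \left(7 - 1\right) = \left(-6\right) 6 = -36$)
$u{\left(k,Y \right)} = \frac{2 Y}{-14 + k}$
$O{\left(q \right)} = -36 + q$ ($O{\left(q \right)} = q - 36 = -36 + q$)
$\left(1512 - -49889\right) \left(O{\left(-206 \right)} + u{\left(-57,p{\left(11,4 \right)} \right)}\right) = \left(1512 - -49889\right) \left(\left(-36 - 206\right) + 2 \cdot 3 \frac{1}{-14 - 57}\right) = \left(1512 + 49889\right) \left(-242 + 2 \cdot 3 \frac{1}{-71}\right) = 51401 \left(-242 + 2 \cdot 3 \left(- \frac{1}{71}\right)\right) = 51401 \left(-242 - \frac{6}{71}\right) = 51401 \left(- \frac{17188}{71}\right) = - \frac{883480388}{71}$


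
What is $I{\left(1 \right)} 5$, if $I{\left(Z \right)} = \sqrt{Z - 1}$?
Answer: $0$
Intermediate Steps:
$I{\left(Z \right)} = \sqrt{-1 + Z}$
$I{\left(1 \right)} 5 = \sqrt{-1 + 1} \cdot 5 = \sqrt{0} \cdot 5 = 0 \cdot 5 = 0$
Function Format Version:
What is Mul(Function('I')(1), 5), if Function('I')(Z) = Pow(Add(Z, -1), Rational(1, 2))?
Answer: 0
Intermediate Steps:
Function('I')(Z) = Pow(Add(-1, Z), Rational(1, 2))
Mul(Function('I')(1), 5) = Mul(Pow(Add(-1, 1), Rational(1, 2)), 5) = Mul(Pow(0, Rational(1, 2)), 5) = Mul(0, 5) = 0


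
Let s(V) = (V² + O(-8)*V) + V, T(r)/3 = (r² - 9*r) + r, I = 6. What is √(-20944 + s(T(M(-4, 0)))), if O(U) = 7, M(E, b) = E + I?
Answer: 4*I*√1246 ≈ 141.19*I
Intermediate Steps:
M(E, b) = 6 + E (M(E, b) = E + 6 = 6 + E)
T(r) = -24*r + 3*r² (T(r) = 3*((r² - 9*r) + r) = 3*(r² - 8*r) = -24*r + 3*r²)
s(V) = V² + 8*V (s(V) = (V² + 7*V) + V = V² + 8*V)
√(-20944 + s(T(M(-4, 0)))) = √(-20944 + (3*(6 - 4)*(-8 + (6 - 4)))*(8 + 3*(6 - 4)*(-8 + (6 - 4)))) = √(-20944 + (3*2*(-8 + 2))*(8 + 3*2*(-8 + 2))) = √(-20944 + (3*2*(-6))*(8 + 3*2*(-6))) = √(-20944 - 36*(8 - 36)) = √(-20944 - 36*(-28)) = √(-20944 + 1008) = √(-19936) = 4*I*√1246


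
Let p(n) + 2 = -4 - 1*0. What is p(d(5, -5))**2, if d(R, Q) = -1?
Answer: 36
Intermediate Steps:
p(n) = -6 (p(n) = -2 + (-4 - 1*0) = -2 + (-4 + 0) = -2 - 4 = -6)
p(d(5, -5))**2 = (-6)**2 = 36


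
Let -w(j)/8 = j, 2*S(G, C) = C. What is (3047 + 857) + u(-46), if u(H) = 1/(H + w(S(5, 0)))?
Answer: 179583/46 ≈ 3904.0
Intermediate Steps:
S(G, C) = C/2
w(j) = -8*j
u(H) = 1/H (u(H) = 1/(H - 4*0) = 1/(H - 8*0) = 1/(H + 0) = 1/H)
(3047 + 857) + u(-46) = (3047 + 857) + 1/(-46) = 3904 - 1/46 = 179583/46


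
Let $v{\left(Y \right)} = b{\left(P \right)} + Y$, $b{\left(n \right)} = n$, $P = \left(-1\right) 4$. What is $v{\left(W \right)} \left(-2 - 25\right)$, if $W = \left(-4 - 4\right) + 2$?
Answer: $270$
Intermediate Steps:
$P = -4$
$W = -6$ ($W = -8 + 2 = -6$)
$v{\left(Y \right)} = -4 + Y$
$v{\left(W \right)} \left(-2 - 25\right) = \left(-4 - 6\right) \left(-2 - 25\right) = \left(-10\right) \left(-27\right) = 270$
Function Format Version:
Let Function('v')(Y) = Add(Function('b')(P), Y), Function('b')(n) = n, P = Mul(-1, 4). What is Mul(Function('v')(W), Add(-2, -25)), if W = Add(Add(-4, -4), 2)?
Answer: 270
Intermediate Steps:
P = -4
W = -6 (W = Add(-8, 2) = -6)
Function('v')(Y) = Add(-4, Y)
Mul(Function('v')(W), Add(-2, -25)) = Mul(Add(-4, -6), Add(-2, -25)) = Mul(-10, -27) = 270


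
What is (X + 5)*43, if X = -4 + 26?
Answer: 1161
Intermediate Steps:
X = 22
(X + 5)*43 = (22 + 5)*43 = 27*43 = 1161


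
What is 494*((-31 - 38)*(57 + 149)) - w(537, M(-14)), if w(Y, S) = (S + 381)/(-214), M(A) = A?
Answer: -1502646857/214 ≈ -7.0217e+6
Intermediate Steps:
w(Y, S) = -381/214 - S/214 (w(Y, S) = (381 + S)*(-1/214) = -381/214 - S/214)
494*((-31 - 38)*(57 + 149)) - w(537, M(-14)) = 494*((-31 - 38)*(57 + 149)) - (-381/214 - 1/214*(-14)) = 494*(-69*206) - (-381/214 + 7/107) = 494*(-14214) - 1*(-367/214) = -7021716 + 367/214 = -1502646857/214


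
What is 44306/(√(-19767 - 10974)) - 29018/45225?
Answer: -29018/45225 - 44306*I*√30741/30741 ≈ -0.64164 - 252.7*I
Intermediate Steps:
44306/(√(-19767 - 10974)) - 29018/45225 = 44306/(√(-30741)) - 29018*1/45225 = 44306/((I*√30741)) - 29018/45225 = 44306*(-I*√30741/30741) - 29018/45225 = -44306*I*√30741/30741 - 29018/45225 = -29018/45225 - 44306*I*√30741/30741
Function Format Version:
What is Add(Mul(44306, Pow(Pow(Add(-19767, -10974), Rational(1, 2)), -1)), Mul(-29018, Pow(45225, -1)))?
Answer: Add(Rational(-29018, 45225), Mul(Rational(-44306, 30741), I, Pow(30741, Rational(1, 2)))) ≈ Add(-0.64164, Mul(-252.70, I))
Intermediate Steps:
Add(Mul(44306, Pow(Pow(Add(-19767, -10974), Rational(1, 2)), -1)), Mul(-29018, Pow(45225, -1))) = Add(Mul(44306, Pow(Pow(-30741, Rational(1, 2)), -1)), Mul(-29018, Rational(1, 45225))) = Add(Mul(44306, Pow(Mul(I, Pow(30741, Rational(1, 2))), -1)), Rational(-29018, 45225)) = Add(Mul(44306, Mul(Rational(-1, 30741), I, Pow(30741, Rational(1, 2)))), Rational(-29018, 45225)) = Add(Mul(Rational(-44306, 30741), I, Pow(30741, Rational(1, 2))), Rational(-29018, 45225)) = Add(Rational(-29018, 45225), Mul(Rational(-44306, 30741), I, Pow(30741, Rational(1, 2))))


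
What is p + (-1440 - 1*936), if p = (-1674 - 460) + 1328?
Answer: -3182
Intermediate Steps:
p = -806 (p = -2134 + 1328 = -806)
p + (-1440 - 1*936) = -806 + (-1440 - 1*936) = -806 + (-1440 - 936) = -806 - 2376 = -3182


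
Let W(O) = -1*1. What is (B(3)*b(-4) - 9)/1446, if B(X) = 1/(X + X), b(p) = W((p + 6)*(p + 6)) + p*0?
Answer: -55/8676 ≈ -0.0063393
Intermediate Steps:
W(O) = -1
b(p) = -1 (b(p) = -1 + p*0 = -1 + 0 = -1)
B(X) = 1/(2*X)
(B(3)*b(-4) - 9)/1446 = (((½)/3)*(-1) - 9)/1446 = (((½)*(⅓))*(-1) - 9)*(1/1446) = ((⅙)*(-1) - 9)*(1/1446) = (-⅙ - 9)*(1/1446) = -55/6*1/1446 = -55/8676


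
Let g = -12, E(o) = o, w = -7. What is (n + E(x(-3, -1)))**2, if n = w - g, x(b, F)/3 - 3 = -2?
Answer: 64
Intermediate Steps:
x(b, F) = 3 (x(b, F) = 9 + 3*(-2) = 9 - 6 = 3)
n = 5 (n = -7 - 1*(-12) = -7 + 12 = 5)
(n + E(x(-3, -1)))**2 = (5 + 3)**2 = 8**2 = 64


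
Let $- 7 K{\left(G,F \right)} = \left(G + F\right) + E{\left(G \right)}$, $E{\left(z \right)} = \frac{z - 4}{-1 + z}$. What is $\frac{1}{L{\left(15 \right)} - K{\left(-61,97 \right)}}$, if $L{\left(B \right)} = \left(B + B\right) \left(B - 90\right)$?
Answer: $- \frac{434}{974203} \approx -0.00044549$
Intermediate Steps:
$E{\left(z \right)} = \frac{-4 + z}{-1 + z}$
$L{\left(B \right)} = 2 B \left(-90 + B\right)$
$K{\left(G,F \right)} = - \frac{F}{7} - \frac{G}{7} - \frac{-4 + G}{7 \left(-1 + G\right)}$ ($K{\left(G,F \right)} = - \frac{\left(G + F\right) + \frac{-4 + G}{-1 + G}}{7} = - \frac{\left(F + G\right) + \frac{-4 + G}{-1 + G}}{7} = - \frac{F + G + \frac{-4 + G}{-1 + G}}{7} = - \frac{F}{7} - \frac{G}{7} - \frac{-4 + G}{7 \left(-1 + G\right)}$)
$\frac{1}{L{\left(15 \right)} - K{\left(-61,97 \right)}} = \frac{1}{2 \cdot 15 \left(-90 + 15\right) - \frac{4 + 97 - \left(-61\right)^{2} - 97 \left(-61\right)}{7 \left(-1 - 61\right)}} = \frac{1}{2 \cdot 15 \left(-75\right) - \frac{4 + 97 - 3721 + 5917}{7 \left(-62\right)}} = \frac{1}{-2250 - \frac{1}{7} \left(- \frac{1}{62}\right) \left(4 + 97 - 3721 + 5917\right)} = \frac{1}{-2250 - \frac{1}{7} \left(- \frac{1}{62}\right) 2297} = \frac{1}{-2250 - - \frac{2297}{434}} = \frac{1}{-2250 + \frac{2297}{434}} = \frac{1}{- \frac{974203}{434}} = - \frac{434}{974203}$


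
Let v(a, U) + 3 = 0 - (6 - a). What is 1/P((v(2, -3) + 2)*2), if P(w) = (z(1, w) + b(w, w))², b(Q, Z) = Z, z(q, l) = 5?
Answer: 1/25 ≈ 0.040000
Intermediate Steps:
v(a, U) = -9 + a (v(a, U) = -3 + (0 - (6 - a)) = -3 + (0 + (-6 + a)) = -3 + (-6 + a) = -9 + a)
P(w) = (5 + w)²
1/P((v(2, -3) + 2)*2) = 1/((5 + ((-9 + 2) + 2)*2)²) = 1/((5 + (-7 + 2)*2)²) = 1/((5 - 5*2)²) = 1/((5 - 10)²) = 1/((-5)²) = 1/25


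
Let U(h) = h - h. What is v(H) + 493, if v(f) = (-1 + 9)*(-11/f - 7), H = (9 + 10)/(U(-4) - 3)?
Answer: 8567/19 ≈ 450.89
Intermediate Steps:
U(h) = 0
H = -19/3 (H = (9 + 10)/(0 - 3) = 19/(-3) = 19*(-⅓) = -19/3 ≈ -6.3333)
v(f) = -56 - 88/f (v(f) = 8*(-7 - 11/f) = -56 - 88/f)
v(H) + 493 = (-56 - 88/(-19/3)) + 493 = (-56 - 88*(-3/19)) + 493 = (-56 + 264/19) + 493 = -800/19 + 493 = 8567/19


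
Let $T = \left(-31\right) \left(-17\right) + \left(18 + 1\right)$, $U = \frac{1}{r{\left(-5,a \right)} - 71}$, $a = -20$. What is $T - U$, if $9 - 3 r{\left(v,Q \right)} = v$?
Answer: $\frac{108657}{199} \approx 546.01$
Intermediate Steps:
$r{\left(v,Q \right)} = 3 - \frac{v}{3}$
$U = - \frac{3}{199}$ ($U = \frac{1}{\left(3 - - \frac{5}{3}\right) - 71} = \frac{1}{\left(3 + \frac{5}{3}\right) - 71} = \frac{1}{\frac{14}{3} - 71} = \frac{1}{- \frac{199}{3}} = - \frac{3}{199} \approx -0.015075$)
$T = 546$ ($T = 527 + 19 = 546$)
$T - U = 546 - - \frac{3}{199} = 546 + \frac{3}{199} = \frac{108657}{199}$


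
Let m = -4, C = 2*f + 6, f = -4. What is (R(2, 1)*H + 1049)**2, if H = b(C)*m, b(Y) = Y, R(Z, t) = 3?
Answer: 1151329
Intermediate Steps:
C = -2 (C = 2*(-4) + 6 = -8 + 6 = -2)
H = 8 (H = -2*(-4) = 8)
(R(2, 1)*H + 1049)**2 = (3*8 + 1049)**2 = (24 + 1049)**2 = 1073**2 = 1151329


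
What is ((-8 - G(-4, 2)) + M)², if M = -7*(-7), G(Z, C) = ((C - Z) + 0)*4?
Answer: 289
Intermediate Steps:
G(Z, C) = -4*Z + 4*C (G(Z, C) = (C - Z)*4 = -4*Z + 4*C)
M = 49
((-8 - G(-4, 2)) + M)² = ((-8 - (-4*(-4) + 4*2)) + 49)² = ((-8 - (16 + 8)) + 49)² = ((-8 - 1*24) + 49)² = ((-8 - 24) + 49)² = (-32 + 49)² = 17² = 289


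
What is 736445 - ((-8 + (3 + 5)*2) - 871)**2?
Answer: -8324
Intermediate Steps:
736445 - ((-8 + (3 + 5)*2) - 871)**2 = 736445 - ((-8 + 8*2) - 871)**2 = 736445 - ((-8 + 16) - 871)**2 = 736445 - (8 - 871)**2 = 736445 - 1*(-863)**2 = 736445 - 1*744769 = 736445 - 744769 = -8324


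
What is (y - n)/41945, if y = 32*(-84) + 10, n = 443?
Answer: -3121/41945 ≈ -0.074407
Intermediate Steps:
y = -2678 (y = -2688 + 10 = -2678)
(y - n)/41945 = (-2678 - 1*443)/41945 = (-2678 - 443)*(1/41945) = -3121*1/41945 = -3121/41945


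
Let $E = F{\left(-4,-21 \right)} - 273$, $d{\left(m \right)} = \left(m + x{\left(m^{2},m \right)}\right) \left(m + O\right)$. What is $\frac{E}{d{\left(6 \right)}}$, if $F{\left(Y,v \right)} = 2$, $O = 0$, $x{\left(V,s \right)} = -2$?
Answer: $- \frac{271}{24} \approx -11.292$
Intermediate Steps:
$d{\left(m \right)} = m \left(-2 + m\right)$ ($d{\left(m \right)} = \left(m - 2\right) \left(m + 0\right) = \left(-2 + m\right) m = m \left(-2 + m\right)$)
$E = -271$ ($E = 2 - 273 = -271$)
$\frac{E}{d{\left(6 \right)}} = - \frac{271}{6 \left(-2 + 6\right)} = - \frac{271}{6 \cdot 4} = - \frac{271}{24}$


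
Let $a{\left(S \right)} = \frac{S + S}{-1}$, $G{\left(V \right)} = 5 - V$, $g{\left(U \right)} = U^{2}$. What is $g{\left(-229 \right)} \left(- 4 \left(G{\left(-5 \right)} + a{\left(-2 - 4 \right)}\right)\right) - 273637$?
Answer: $-4888445$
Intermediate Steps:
$a{\left(S \right)} = - 2 S$ ($a{\left(S \right)} = 2 S \left(-1\right) = - 2 S$)
$g{\left(-229 \right)} \left(- 4 \left(G{\left(-5 \right)} + a{\left(-2 - 4 \right)}\right)\right) - 273637 = \left(-229\right)^{2} \left(- 4 \left(\left(5 - -5\right) - 2 \left(-2 - 4\right)\right)\right) - 273637 = 52441 \left(- 4 \left(\left(5 + 5\right) - -12\right)\right) - 273637 = 52441 \left(- 4 \left(10 + 12\right)\right) - 273637 = 52441 \left(\left(-4\right) 22\right) - 273637 = 52441 \left(-88\right) - 273637 = -4614808 - 273637 = -4888445$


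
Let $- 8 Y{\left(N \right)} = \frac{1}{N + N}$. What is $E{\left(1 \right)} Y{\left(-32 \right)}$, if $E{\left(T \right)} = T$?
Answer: $\frac{1}{512} \approx 0.0019531$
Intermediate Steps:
$Y{\left(N \right)} = - \frac{1}{16 N}$ ($Y{\left(N \right)} = - \frac{1}{8 \left(N + N\right)} = - \frac{1}{8 \cdot 2 N} = - \frac{\frac{1}{2} \frac{1}{N}}{8} = - \frac{1}{16 N}$)
$E{\left(1 \right)} Y{\left(-32 \right)} = 1 \left(- \frac{1}{16 \left(-32\right)}\right) = 1 \left(\left(- \frac{1}{16}\right) \left(- \frac{1}{32}\right)\right) = 1 \cdot \frac{1}{512} = \frac{1}{512}$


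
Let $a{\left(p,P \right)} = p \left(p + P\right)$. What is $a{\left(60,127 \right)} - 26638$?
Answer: $-15418$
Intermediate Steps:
$a{\left(p,P \right)} = p \left(P + p\right)$
$a{\left(60,127 \right)} - 26638 = 60 \left(127 + 60\right) - 26638 = 60 \cdot 187 - 26638 = 11220 - 26638 = -15418$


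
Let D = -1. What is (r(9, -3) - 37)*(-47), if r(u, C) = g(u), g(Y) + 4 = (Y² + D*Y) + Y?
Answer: -1880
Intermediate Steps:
g(Y) = -4 + Y² (g(Y) = -4 + ((Y² - Y) + Y) = -4 + Y²)
r(u, C) = -4 + u²
(r(9, -3) - 37)*(-47) = ((-4 + 9²) - 37)*(-47) = ((-4 + 81) - 37)*(-47) = (77 - 37)*(-47) = 40*(-47) = -1880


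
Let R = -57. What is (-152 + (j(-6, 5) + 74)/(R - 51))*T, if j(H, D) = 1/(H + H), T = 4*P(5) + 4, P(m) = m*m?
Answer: -2572427/162 ≈ -15879.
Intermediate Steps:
P(m) = m²
T = 104 (T = 4*5² + 4 = 4*25 + 4 = 100 + 4 = 104)
j(H, D) = 1/(2*H)
(-152 + (j(-6, 5) + 74)/(R - 51))*T = (-152 + ((½)/(-6) + 74)/(-57 - 51))*104 = (-152 + ((½)*(-⅙) + 74)/(-108))*104 = (-152 + (-1/12 + 74)*(-1/108))*104 = (-152 + (887/12)*(-1/108))*104 = (-152 - 887/1296)*104 = -197879/1296*104 = -2572427/162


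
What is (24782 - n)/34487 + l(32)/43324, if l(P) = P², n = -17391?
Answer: 465604435/373528697 ≈ 1.2465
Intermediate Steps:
(24782 - n)/34487 + l(32)/43324 = (24782 - 1*(-17391))/34487 + 32²/43324 = (24782 + 17391)*(1/34487) + 1024*(1/43324) = 42173*(1/34487) + 256/10831 = 42173/34487 + 256/10831 = 465604435/373528697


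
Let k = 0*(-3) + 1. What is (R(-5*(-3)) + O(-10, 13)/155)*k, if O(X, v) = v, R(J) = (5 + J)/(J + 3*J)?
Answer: 194/465 ≈ 0.41720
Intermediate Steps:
R(J) = (5 + J)/(4*J) (R(J) = (5 + J)/((4*J)) = (5 + J)*(1/(4*J)) = (5 + J)/(4*J))
k = 1 (k = 0 + 1 = 1)
(R(-5*(-3)) + O(-10, 13)/155)*k = ((5 - 5*(-3))/(4*((-5*(-3)))) + 13/155)*1 = ((¼)*(5 + 15)/15 + 13*(1/155))*1 = ((¼)*(1/15)*20 + 13/155)*1 = (⅓ + 13/155)*1 = (194/465)*1 = 194/465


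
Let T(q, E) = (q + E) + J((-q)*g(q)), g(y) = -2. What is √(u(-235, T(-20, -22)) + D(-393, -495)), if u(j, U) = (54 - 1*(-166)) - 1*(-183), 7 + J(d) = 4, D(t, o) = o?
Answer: 2*I*√23 ≈ 9.5917*I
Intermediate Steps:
J(d) = -3 (J(d) = -7 + 4 = -3)
T(q, E) = -3 + E + q (T(q, E) = (q + E) - 3 = (E + q) - 3 = -3 + E + q)
u(j, U) = 403 (u(j, U) = (54 + 166) + 183 = 220 + 183 = 403)
√(u(-235, T(-20, -22)) + D(-393, -495)) = √(403 - 495) = √(-92) = 2*I*√23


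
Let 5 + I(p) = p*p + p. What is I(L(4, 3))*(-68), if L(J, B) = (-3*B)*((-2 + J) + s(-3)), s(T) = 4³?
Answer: -23952116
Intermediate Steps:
s(T) = 64
L(J, B) = -3*B*(62 + J) (L(J, B) = (-3*B)*((-2 + J) + 64) = (-3*B)*(62 + J) = -3*B*(62 + J))
I(p) = -5 + p + p² (I(p) = -5 + (p*p + p) = -5 + (p² + p) = -5 + (p + p²) = -5 + p + p²)
I(L(4, 3))*(-68) = (-5 - 3*3*(62 + 4) + (-3*3*(62 + 4))²)*(-68) = (-5 - 3*3*66 + (-3*3*66)²)*(-68) = (-5 - 594 + (-594)²)*(-68) = (-5 - 594 + 352836)*(-68) = 352237*(-68) = -23952116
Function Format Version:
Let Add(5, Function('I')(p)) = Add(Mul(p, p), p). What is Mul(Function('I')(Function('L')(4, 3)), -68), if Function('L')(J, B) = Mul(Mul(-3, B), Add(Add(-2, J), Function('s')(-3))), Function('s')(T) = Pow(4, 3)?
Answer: -23952116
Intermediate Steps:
Function('s')(T) = 64
Function('L')(J, B) = Mul(-3, B, Add(62, J)) (Function('L')(J, B) = Mul(Mul(-3, B), Add(Add(-2, J), 64)) = Mul(Mul(-3, B), Add(62, J)) = Mul(-3, B, Add(62, J)))
Function('I')(p) = Add(-5, p, Pow(p, 2)) (Function('I')(p) = Add(-5, Add(Mul(p, p), p)) = Add(-5, Add(Pow(p, 2), p)) = Add(-5, Add(p, Pow(p, 2))) = Add(-5, p, Pow(p, 2)))
Mul(Function('I')(Function('L')(4, 3)), -68) = Mul(Add(-5, Mul(-3, 3, Add(62, 4)), Pow(Mul(-3, 3, Add(62, 4)), 2)), -68) = Mul(Add(-5, Mul(-3, 3, 66), Pow(Mul(-3, 3, 66), 2)), -68) = Mul(Add(-5, -594, Pow(-594, 2)), -68) = Mul(Add(-5, -594, 352836), -68) = Mul(352237, -68) = -23952116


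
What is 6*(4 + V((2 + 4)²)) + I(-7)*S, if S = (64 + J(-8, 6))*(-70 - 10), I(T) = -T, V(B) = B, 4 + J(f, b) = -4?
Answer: -31120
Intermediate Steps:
J(f, b) = -8 (J(f, b) = -4 - 4 = -8)
S = -4480 (S = (64 - 8)*(-70 - 10) = 56*(-80) = -4480)
6*(4 + V((2 + 4)²)) + I(-7)*S = 6*(4 + (2 + 4)²) - 1*(-7)*(-4480) = 6*(4 + 6²) + 7*(-4480) = 6*(4 + 36) - 31360 = 6*40 - 31360 = 240 - 31360 = -31120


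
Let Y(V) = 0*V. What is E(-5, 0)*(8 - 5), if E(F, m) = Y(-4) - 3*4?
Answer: -36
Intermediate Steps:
Y(V) = 0
E(F, m) = -12 (E(F, m) = 0 - 3*4 = 0 - 12 = -12)
E(-5, 0)*(8 - 5) = -12*(8 - 5) = -12*3 = -36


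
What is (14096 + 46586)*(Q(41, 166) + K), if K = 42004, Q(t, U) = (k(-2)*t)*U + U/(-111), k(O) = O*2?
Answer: 99543602348/111 ≈ 8.9679e+8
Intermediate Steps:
k(O) = 2*O
Q(t, U) = -U/111 - 4*U*t (Q(t, U) = ((2*(-2))*t)*U + U/(-111) = (-4*t)*U + U*(-1/111) = -4*U*t - U/111 = -U/111 - 4*U*t)
(14096 + 46586)*(Q(41, 166) + K) = (14096 + 46586)*(-1/111*166*(1 + 444*41) + 42004) = 60682*(-1/111*166*(1 + 18204) + 42004) = 60682*(-1/111*166*18205 + 42004) = 60682*(-3022030/111 + 42004) = 60682*(1640414/111) = 99543602348/111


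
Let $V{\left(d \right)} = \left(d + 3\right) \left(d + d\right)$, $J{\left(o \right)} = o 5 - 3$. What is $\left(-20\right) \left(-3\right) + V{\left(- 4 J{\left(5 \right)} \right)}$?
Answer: $15020$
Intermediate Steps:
$J{\left(o \right)} = -3 + 5 o$ ($J{\left(o \right)} = 5 o - 3 = -3 + 5 o$)
$V{\left(d \right)} = 2 d \left(3 + d\right)$ ($V{\left(d \right)} = \left(3 + d\right) 2 d = 2 d \left(3 + d\right)$)
$\left(-20\right) \left(-3\right) + V{\left(- 4 J{\left(5 \right)} \right)} = \left(-20\right) \left(-3\right) + 2 \left(- 4 \left(-3 + 5 \cdot 5\right)\right) \left(3 - 4 \left(-3 + 5 \cdot 5\right)\right) = 60 + 2 \left(- 4 \left(-3 + 25\right)\right) \left(3 - 4 \left(-3 + 25\right)\right) = 60 + 2 \left(\left(-4\right) 22\right) \left(3 - 88\right) = 60 + 2 \left(-88\right) \left(3 - 88\right) = 60 + 2 \left(-88\right) \left(-85\right) = 60 + 14960 = 15020$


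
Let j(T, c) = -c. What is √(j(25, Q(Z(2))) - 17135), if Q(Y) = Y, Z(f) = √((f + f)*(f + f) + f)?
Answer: √(-17135 - 3*√2) ≈ 130.92*I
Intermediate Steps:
Z(f) = √(f + 4*f²) (Z(f) = √((2*f)*(2*f) + f) = √(4*f² + f) = √(f + 4*f²))
√(j(25, Q(Z(2))) - 17135) = √(-√(2*(1 + 4*2)) - 17135) = √(-√(2*(1 + 8)) - 17135) = √(-√(2*9) - 17135) = √(-√18 - 17135) = √(-3*√2 - 17135) = √(-17135 - 3*√2)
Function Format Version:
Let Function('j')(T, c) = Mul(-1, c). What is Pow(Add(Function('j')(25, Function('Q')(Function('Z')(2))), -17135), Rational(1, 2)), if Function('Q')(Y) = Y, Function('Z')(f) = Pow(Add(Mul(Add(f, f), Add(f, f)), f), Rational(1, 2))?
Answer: Pow(Add(-17135, Mul(-3, Pow(2, Rational(1, 2)))), Rational(1, 2)) ≈ Mul(130.92, I)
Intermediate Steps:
Function('Z')(f) = Pow(Add(f, Mul(4, Pow(f, 2))), Rational(1, 2)) (Function('Z')(f) = Pow(Add(Mul(Mul(2, f), Mul(2, f)), f), Rational(1, 2)) = Pow(Add(Mul(4, Pow(f, 2)), f), Rational(1, 2)) = Pow(Add(f, Mul(4, Pow(f, 2))), Rational(1, 2)))
Pow(Add(Function('j')(25, Function('Q')(Function('Z')(2))), -17135), Rational(1, 2)) = Pow(Add(Mul(-1, Pow(Mul(2, Add(1, Mul(4, 2))), Rational(1, 2))), -17135), Rational(1, 2)) = Pow(Add(Mul(-1, Pow(Mul(2, Add(1, 8)), Rational(1, 2))), -17135), Rational(1, 2)) = Pow(Add(Mul(-1, Pow(Mul(2, 9), Rational(1, 2))), -17135), Rational(1, 2)) = Pow(Add(Mul(-1, Pow(18, Rational(1, 2))), -17135), Rational(1, 2)) = Pow(Add(Mul(-1, Mul(3, Pow(2, Rational(1, 2)))), -17135), Rational(1, 2)) = Pow(Add(Mul(-3, Pow(2, Rational(1, 2))), -17135), Rational(1, 2)) = Pow(Add(-17135, Mul(-3, Pow(2, Rational(1, 2)))), Rational(1, 2))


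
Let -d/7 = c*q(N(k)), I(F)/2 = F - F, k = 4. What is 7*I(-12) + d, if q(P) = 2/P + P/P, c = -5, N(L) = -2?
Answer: 0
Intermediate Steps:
I(F) = 0 (I(F) = 2*(F - F) = 2*0 = 0)
q(P) = 1 + 2/P (q(P) = 2/P + 1 = 1 + 2/P)
d = 0 (d = -(-35)*(2 - 2)/(-2) = -(-35)*(-1/2*0) = -(-35)*0 = -7*0 = 0)
7*I(-12) + d = 7*0 + 0 = 0 + 0 = 0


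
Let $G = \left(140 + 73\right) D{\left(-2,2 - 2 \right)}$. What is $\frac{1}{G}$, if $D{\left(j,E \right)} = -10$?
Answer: $- \frac{1}{2130} \approx -0.00046948$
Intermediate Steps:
$G = -2130$ ($G = \left(140 + 73\right) \left(-10\right) = 213 \left(-10\right) = -2130$)
$\frac{1}{G} = \frac{1}{-2130} = - \frac{1}{2130}$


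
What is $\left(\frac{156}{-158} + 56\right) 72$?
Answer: $\frac{312912}{79} \approx 3960.9$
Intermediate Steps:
$\left(\frac{156}{-158} + 56\right) 72 = \left(156 \left(- \frac{1}{158}\right) + 56\right) 72 = \left(- \frac{78}{79} + 56\right) 72 = \frac{4346}{79} \cdot 72 = \frac{312912}{79}$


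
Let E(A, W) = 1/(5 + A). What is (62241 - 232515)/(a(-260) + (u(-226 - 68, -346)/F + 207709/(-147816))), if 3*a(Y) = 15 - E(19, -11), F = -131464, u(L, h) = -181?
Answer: -413605818289872/8701627031 ≈ -47532.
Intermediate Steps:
a(Y) = 359/72 (a(Y) = (15 - 1/(5 + 19))/3 = (15 - 1/24)/3 = (⅓)*(359/24) = 359/72)
(62241 - 232515)/(a(-260) + (u(-226 - 68, -346)/F + 207709/(-147816))) = (62241 - 232515)/(359/72 + (-181/(-131464) + 207709/(-147816))) = -170274/(359/72 + (-181*(-1/131464) + 207709*(-1/147816))) = -170274/(359/72 + (181/131464 - 207709/147816)) = -170274/(359/72 - 852484415/607265082) = -170274/8701627031/2429060328 = -170274*2429060328/8701627031 = -413605818289872/8701627031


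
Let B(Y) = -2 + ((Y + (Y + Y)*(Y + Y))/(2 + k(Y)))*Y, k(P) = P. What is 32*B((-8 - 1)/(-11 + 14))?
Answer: 3104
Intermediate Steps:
B(Y) = -2 + Y*(Y + 4*Y²)/(2 + Y) (B(Y) = -2 + ((Y + (Y + Y)*(Y + Y))/(2 + Y))*Y = -2 + ((Y + (2*Y)*(2*Y))/(2 + Y))*Y = -2 + ((Y + 4*Y²)/(2 + Y))*Y = -2 + Y*(Y + 4*Y²)/(2 + Y))
32*B((-8 - 1)/(-11 + 14)) = 32*((-4 + ((-8 - 1)/(-11 + 14))² - 2*(-8 - 1)/(-11 + 14) + 4*((-8 - 1)/(-11 + 14))³)/(2 + (-8 - 1)/(-11 + 14))) = 32*((-4 + (-9/3)² - (-18)/3 + 4*(-9/3)³)/(2 - 9/3)) = 32*((-4 + (-9*⅓)² - (-18)/3 + 4*(-9*⅓)³)/(2 - 9*⅓)) = 32*((-4 + (-3)² - 2*(-3) + 4*(-3)³)/(2 - 3)) = 32*((-4 + 9 + 6 + 4*(-27))/(-1)) = 32*(-(-4 + 9 + 6 - 108)) = 32*(-1*(-97)) = 32*97 = 3104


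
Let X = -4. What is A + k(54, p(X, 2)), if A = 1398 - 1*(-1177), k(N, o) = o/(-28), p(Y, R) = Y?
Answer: 18026/7 ≈ 2575.1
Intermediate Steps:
k(N, o) = -o/28 (k(N, o) = o*(-1/28) = -o/28)
A = 2575 (A = 1398 + 1177 = 2575)
A + k(54, p(X, 2)) = 2575 - 1/28*(-4) = 2575 + 1/7 = 18026/7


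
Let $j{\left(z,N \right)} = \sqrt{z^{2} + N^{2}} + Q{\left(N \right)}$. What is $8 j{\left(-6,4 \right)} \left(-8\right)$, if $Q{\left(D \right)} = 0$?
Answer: $- 128 \sqrt{13} \approx -461.51$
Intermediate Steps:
$j{\left(z,N \right)} = \sqrt{N^{2} + z^{2}}$ ($j{\left(z,N \right)} = \sqrt{z^{2} + N^{2}} + 0 = \sqrt{N^{2} + z^{2}} + 0 = \sqrt{N^{2} + z^{2}}$)
$8 j{\left(-6,4 \right)} \left(-8\right) = 8 \sqrt{4^{2} + \left(-6\right)^{2}} \left(-8\right) = 8 \sqrt{16 + 36} \left(-8\right) = 8 \sqrt{52} \left(-8\right) = 8 \cdot 2 \sqrt{13} \left(-8\right) = 16 \sqrt{13} \left(-8\right) = - 128 \sqrt{13}$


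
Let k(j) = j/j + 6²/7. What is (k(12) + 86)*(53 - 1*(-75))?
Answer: 82560/7 ≈ 11794.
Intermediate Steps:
k(j) = 43/7 (k(j) = 1 + 36*(⅐) = 1 + 36/7 = 43/7)
(k(12) + 86)*(53 - 1*(-75)) = (43/7 + 86)*(53 - 1*(-75)) = 645*(53 + 75)/7 = (645/7)*128 = 82560/7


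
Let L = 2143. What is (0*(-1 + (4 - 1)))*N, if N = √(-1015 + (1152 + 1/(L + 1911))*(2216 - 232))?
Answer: 0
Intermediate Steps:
N = √9386611173921/2027 (N = √(-1015 + (1152 + 1/(2143 + 1911))*(2216 - 232)) = √(-1015 + (1152 + 1/4054)*1984) = √(-1015 + (4670209/4054)*1984) = √(-1015 + 4632847328/2027) = √(4630789923/2027) = √9386611173921/2027 ≈ 1511.5)
(0*(-1 + (4 - 1)))*N = (0*(-1 + (4 - 1)))*(√9386611173921/2027) = (0*(-1 + 3))*(√9386611173921/2027) = (0*2)*(√9386611173921/2027) = 0*(√9386611173921/2027) = 0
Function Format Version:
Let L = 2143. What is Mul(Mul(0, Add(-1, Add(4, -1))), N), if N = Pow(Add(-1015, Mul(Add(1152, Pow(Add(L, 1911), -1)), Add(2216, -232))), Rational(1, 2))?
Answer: 0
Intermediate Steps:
N = Mul(Rational(1, 2027), Pow(9386611173921, Rational(1, 2))) (N = Pow(Add(-1015, Mul(Add(1152, Pow(Add(2143, 1911), -1)), Add(2216, -232))), Rational(1, 2)) = Pow(Add(-1015, Mul(Add(1152, Pow(4054, -1)), 1984)), Rational(1, 2)) = Pow(Add(-1015, Mul(Add(1152, Rational(1, 4054)), 1984)), Rational(1, 2)) = Pow(Add(-1015, Mul(Rational(4670209, 4054), 1984)), Rational(1, 2)) = Pow(Add(-1015, Rational(4632847328, 2027)), Rational(1, 2)) = Pow(Rational(4630789923, 2027), Rational(1, 2)) = Mul(Rational(1, 2027), Pow(9386611173921, Rational(1, 2))) ≈ 1511.5)
Mul(Mul(0, Add(-1, Add(4, -1))), N) = Mul(Mul(0, Add(-1, Add(4, -1))), Mul(Rational(1, 2027), Pow(9386611173921, Rational(1, 2)))) = Mul(Mul(0, Add(-1, 3)), Mul(Rational(1, 2027), Pow(9386611173921, Rational(1, 2)))) = Mul(Mul(0, 2), Mul(Rational(1, 2027), Pow(9386611173921, Rational(1, 2)))) = Mul(0, Mul(Rational(1, 2027), Pow(9386611173921, Rational(1, 2)))) = 0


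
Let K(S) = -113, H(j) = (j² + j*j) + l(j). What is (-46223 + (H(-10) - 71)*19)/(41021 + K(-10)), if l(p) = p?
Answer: -7327/6818 ≈ -1.0747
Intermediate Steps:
H(j) = j + 2*j² (H(j) = (j² + j*j) + j = (j² + j²) + j = 2*j² + j = j + 2*j²)
(-46223 + (H(-10) - 71)*19)/(41021 + K(-10)) = (-46223 + (-10*(1 + 2*(-10)) - 71)*19)/(41021 - 113) = (-46223 + (-10*(1 - 20) - 71)*19)/40908 = (-46223 + (-10*(-19) - 71)*19)*(1/40908) = (-46223 + (190 - 71)*19)*(1/40908) = (-46223 + 119*19)*(1/40908) = (-46223 + 2261)*(1/40908) = -43962*1/40908 = -7327/6818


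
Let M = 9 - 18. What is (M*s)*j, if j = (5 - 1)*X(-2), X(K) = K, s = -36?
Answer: -2592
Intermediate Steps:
M = -9
j = -8 (j = (5 - 1)*(-2) = 4*(-2) = -8)
(M*s)*j = -9*(-36)*(-8) = 324*(-8) = -2592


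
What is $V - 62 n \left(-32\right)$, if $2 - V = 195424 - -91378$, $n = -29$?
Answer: $-344336$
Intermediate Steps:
$V = -286800$ ($V = 2 - \left(195424 - -91378\right) = 2 - \left(195424 + 91378\right) = 2 - 286802 = -286800$)
$V - 62 n \left(-32\right) = -286800 - 62 \left(-29\right) \left(-32\right) = -286800 - \left(-1798\right) \left(-32\right) = -286800 - 57536 = -344336$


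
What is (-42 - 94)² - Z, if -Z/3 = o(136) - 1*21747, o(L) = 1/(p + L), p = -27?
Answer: -5095202/109 ≈ -46745.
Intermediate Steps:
o(L) = 1/(-27 + L)
Z = 7111266/109 (Z = -3*(1/(-27 + 136) - 1*21747) = -3*(1/109 - 21747) = -3*(-2370422/109) = 7111266/109 ≈ 65241.)
(-42 - 94)² - Z = (-42 - 94)² - 1*7111266/109 = (-136)² - 7111266/109 = 18496 - 7111266/109 = -5095202/109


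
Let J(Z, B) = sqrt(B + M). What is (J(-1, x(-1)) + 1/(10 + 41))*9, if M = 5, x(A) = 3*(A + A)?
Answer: 3/17 + 9*I ≈ 0.17647 + 9.0*I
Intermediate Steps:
x(A) = 6*A (x(A) = 3*(2*A) = 6*A)
J(Z, B) = sqrt(5 + B) (J(Z, B) = sqrt(B + 5) = sqrt(5 + B))
(J(-1, x(-1)) + 1/(10 + 41))*9 = (sqrt(5 + 6*(-1)) + 1/(10 + 41))*9 = (sqrt(5 - 6) + 1/51)*9 = (sqrt(-1) + 1/51)*9 = (I + 1/51)*9 = (1/51 + I)*9 = 3/17 + 9*I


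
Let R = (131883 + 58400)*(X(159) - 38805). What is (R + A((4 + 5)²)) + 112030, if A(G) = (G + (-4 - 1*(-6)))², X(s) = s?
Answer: -7353557899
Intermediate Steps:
A(G) = (2 + G)² (A(G) = (G + (-4 + 6))² = (G + 2)² = (2 + G)²)
R = -7353676818 (R = (131883 + 58400)*(159 - 38805) = 190283*(-38646) = -7353676818)
(R + A((4 + 5)²)) + 112030 = (-7353676818 + (2 + (4 + 5)²)²) + 112030 = (-7353676818 + (2 + 9²)²) + 112030 = (-7353676818 + (2 + 81)²) + 112030 = (-7353676818 + 83²) + 112030 = (-7353676818 + 6889) + 112030 = -7353669929 + 112030 = -7353557899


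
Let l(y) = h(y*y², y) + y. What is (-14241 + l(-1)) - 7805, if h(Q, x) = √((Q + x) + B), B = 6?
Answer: -22045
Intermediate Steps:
h(Q, x) = √(6 + Q + x) (h(Q, x) = √((Q + x) + 6) = √(6 + Q + x))
l(y) = y + √(6 + y + y³) (l(y) = √(6 + y*y² + y) + y = √(6 + y³ + y) + y = √(6 + y + y³) + y = y + √(6 + y + y³))
(-14241 + l(-1)) - 7805 = (-14241 + (-1 + √(6 - 1 + (-1)³))) - 7805 = (-14241 + (-1 + √(6 - 1 - 1))) - 7805 = (-14241 + (-1 + √4)) - 7805 = (-14241 + (-1 + 2)) - 7805 = (-14241 + 1) - 7805 = -14240 - 7805 = -22045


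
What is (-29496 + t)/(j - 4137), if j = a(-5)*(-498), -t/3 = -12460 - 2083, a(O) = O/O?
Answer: -4711/1545 ≈ -3.0492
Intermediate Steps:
a(O) = 1
t = 43629 (t = -3*(-12460 - 2083) = -3*(-14543) = 43629)
j = -498 (j = 1*(-498) = -498)
(-29496 + t)/(j - 4137) = (-29496 + 43629)/(-498 - 4137) = 14133/(-4635) = 14133*(-1/4635) = -4711/1545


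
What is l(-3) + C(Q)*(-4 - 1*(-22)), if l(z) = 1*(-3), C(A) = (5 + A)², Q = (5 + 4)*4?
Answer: 30255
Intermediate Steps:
Q = 36 (Q = 9*4 = 36)
l(z) = -3
l(-3) + C(Q)*(-4 - 1*(-22)) = -3 + (5 + 36)²*(-4 - 1*(-22)) = -3 + 41²*(-4 + 22) = -3 + 1681*18 = -3 + 30258 = 30255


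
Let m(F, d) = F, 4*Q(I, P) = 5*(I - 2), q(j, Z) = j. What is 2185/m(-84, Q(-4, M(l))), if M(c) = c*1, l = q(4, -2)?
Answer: -2185/84 ≈ -26.012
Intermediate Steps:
l = 4
M(c) = c
Q(I, P) = -5/2 + 5*I/4 (Q(I, P) = (5*(I - 2))/4 = (5*(-2 + I))/4 = (-10 + 5*I)/4 = -5/2 + 5*I/4)
2185/m(-84, Q(-4, M(l))) = 2185/(-84) = 2185*(-1/84) = -2185/84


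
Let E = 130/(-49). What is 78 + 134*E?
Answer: -13598/49 ≈ -277.51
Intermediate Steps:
E = -130/49 (E = 130*(-1/49) = -130/49 ≈ -2.6531)
78 + 134*E = 78 + 134*(-130/49) = 78 - 17420/49 = -13598/49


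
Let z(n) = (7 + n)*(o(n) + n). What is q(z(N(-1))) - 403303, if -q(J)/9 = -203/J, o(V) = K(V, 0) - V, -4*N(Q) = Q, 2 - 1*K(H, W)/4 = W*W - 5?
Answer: -403294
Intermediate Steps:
K(H, W) = 28 - 4*W² (K(H, W) = 8 - 4*(W*W - 5) = 8 - 4*(W² - 5) = 8 - 4*(-5 + W²) = 8 + (20 - 4*W²) = 28 - 4*W²)
N(Q) = -Q/4
o(V) = 28 - V (o(V) = (28 - 4*0²) - V = (28 - 4*0) - V = (28 + 0) - V = 28 - V)
z(n) = 196 + 28*n (z(n) = (7 + n)*((28 - n) + n) = (7 + n)*28 = 196 + 28*n)
q(J) = 1827/J (q(J) = -(-1827)/J = 1827/J)
q(z(N(-1))) - 403303 = 1827/(196 + 28*(-¼*(-1))) - 403303 = 1827/(196 + 28*(¼)) - 403303 = 1827/(196 + 7) - 403303 = 1827/203 - 403303 = 1827*(1/203) - 403303 = 9 - 403303 = -403294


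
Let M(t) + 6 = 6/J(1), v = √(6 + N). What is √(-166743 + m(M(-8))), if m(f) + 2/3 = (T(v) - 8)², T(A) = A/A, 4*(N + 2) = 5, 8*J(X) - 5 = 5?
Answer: 2*I*√375063/3 ≈ 408.28*I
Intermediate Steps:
J(X) = 5/4 (J(X) = 5/8 + (⅛)*5 = 5/8 + 5/8 = 5/4)
N = -¾ (N = -2 + (¼)*5 = -2 + 5/4 = -¾ ≈ -0.75000)
v = √21/2 (v = √(6 - ¾) = √(21/4) = √21/2 ≈ 2.2913)
M(t) = -6/5 (M(t) = -6 + 6/(5/4) = -6 + 6*(⅘) = -6 + 24/5 = -6/5)
T(A) = 1
m(f) = 145/3 (m(f) = -⅔ + (1 - 8)² = -⅔ + (-7)² = -⅔ + 49 = 145/3)
√(-166743 + m(M(-8))) = √(-166743 + 145/3) = √(-500084/3) = 2*I*√375063/3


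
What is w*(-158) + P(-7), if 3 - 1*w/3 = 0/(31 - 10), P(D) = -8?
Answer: -1430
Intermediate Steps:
w = 9 (w = 9 - 0/(31 - 10) = 9 - 0/21 = 9 - 3*0 = 9 + 0 = 9)
w*(-158) + P(-7) = 9*(-158) - 8 = -1422 - 8 = -1430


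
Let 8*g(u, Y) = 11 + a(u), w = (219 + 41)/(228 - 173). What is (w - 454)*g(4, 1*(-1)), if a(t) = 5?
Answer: -9884/11 ≈ -898.54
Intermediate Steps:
w = 52/11 (w = 260/55 = 260*(1/55) = 52/11 ≈ 4.7273)
g(u, Y) = 2 (g(u, Y) = (11 + 5)/8 = (⅛)*16 = 2)
(w - 454)*g(4, 1*(-1)) = (52/11 - 454)*2 = -4942/11*2 = -9884/11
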